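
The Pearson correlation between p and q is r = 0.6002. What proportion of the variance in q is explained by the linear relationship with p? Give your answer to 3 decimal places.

0.360

r² = (0.6002)² = 0.360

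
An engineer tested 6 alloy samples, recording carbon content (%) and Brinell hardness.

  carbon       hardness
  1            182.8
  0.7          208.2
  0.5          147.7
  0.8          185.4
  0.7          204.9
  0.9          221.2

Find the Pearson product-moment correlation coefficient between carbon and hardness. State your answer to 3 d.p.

0.501

n = 6, Σx = 4.6, Σy = 1150.2, Σx² = 3.68, Σy² = 223864.98, Σxy = 893.22
nΣxy − ΣxΣy = 5359.32 − 5290.92 = 68.4
nΣx² − (Σx)² = 22.08 − 21.16 = 0.92; nΣy² − (Σy)² = 1343189.88 − 1322960.04 = 20229.84
r = 68.4 / √(0.92 × 20229.84) = 68.4 / 136.4238 ≈ 0.501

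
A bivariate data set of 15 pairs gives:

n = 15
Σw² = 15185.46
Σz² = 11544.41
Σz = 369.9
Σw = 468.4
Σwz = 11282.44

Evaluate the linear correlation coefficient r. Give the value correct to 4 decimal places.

r = (nΣwz − ΣwΣz) / √[(nΣw² − (Σw)²)(nΣz² − (Σz)²)]
Numerator: 15×11282.44 − 468.4×369.9 = -4024.56
Denominator: √[(227781.9 − 219398.56)(173166.15 − 136826.01)] = √[8383.34 × 36340.14] = 17454.2760
r = -4024.56 / 17454.2760 ≈ -0.2306

-0.2306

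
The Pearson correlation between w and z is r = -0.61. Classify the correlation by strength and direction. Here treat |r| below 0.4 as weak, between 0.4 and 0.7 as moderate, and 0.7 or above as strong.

moderate negative

r = -0.61 < 0 so the relationship is negative.
|r| = 0.61, which falls in the moderate range.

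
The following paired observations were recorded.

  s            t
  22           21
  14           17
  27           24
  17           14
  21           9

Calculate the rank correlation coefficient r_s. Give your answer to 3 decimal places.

Rank s: 4, 1, 5, 2, 3
Rank t: 4, 3, 5, 2, 1
d = rank(s) − rank(t): 0, -2, 0, 0, 2; Σd² = 8
ρ = 1 − 6Σd² / [n(n²−1)] = 1 − 6×8 / (5×24) = 1 − 48/120 ≈ 0.600

0.600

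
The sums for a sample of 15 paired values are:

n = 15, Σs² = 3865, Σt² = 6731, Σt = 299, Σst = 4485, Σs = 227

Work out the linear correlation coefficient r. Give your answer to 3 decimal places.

r = (nΣst − ΣsΣt) / √[(nΣs² − (Σs)²)(nΣt² − (Σt)²)]
Numerator: 15×4485 − 227×299 = -598
Denominator: √[(57975 − 51529)(100965 − 89401)] = √[6446 × 11564] = 8633.7445
r = -598 / 8633.7445 ≈ -0.069

-0.069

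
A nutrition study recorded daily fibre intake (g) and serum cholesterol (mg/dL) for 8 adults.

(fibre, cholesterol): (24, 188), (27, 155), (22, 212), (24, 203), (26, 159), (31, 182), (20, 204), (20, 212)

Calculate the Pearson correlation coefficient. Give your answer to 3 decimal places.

n = 8, Σx = 194, Σy = 1515, Σx² = 4802, Σy² = 290487, Σxy = 36329
nΣxy − ΣxΣy = 290632 − 293910 = -3278
nΣx² − (Σx)² = 38416 − 37636 = 780; nΣy² − (Σy)² = 2323896 − 2295225 = 28671
r = -3278 / √(780 × 28671) = -3278 / 4728.9936 ≈ -0.693

-0.693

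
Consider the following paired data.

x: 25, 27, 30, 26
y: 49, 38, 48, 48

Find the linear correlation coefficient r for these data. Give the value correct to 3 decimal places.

n = 4, Σx = 108, Σy = 183, Σx² = 2930, Σy² = 8453, Σxy = 4939
nΣxy − ΣxΣy = 19756 − 19764 = -8
nΣx² − (Σx)² = 11720 − 11664 = 56; nΣy² − (Σy)² = 33812 − 33489 = 323
r = -8 / √(56 × 323) = -8 / 134.4916 ≈ -0.059

-0.059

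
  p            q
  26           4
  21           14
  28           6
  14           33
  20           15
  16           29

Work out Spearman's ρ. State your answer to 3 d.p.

Rank p: 5, 4, 6, 1, 3, 2
Rank q: 1, 3, 2, 6, 4, 5
d = rank(p) − rank(q): 4, 1, 4, -5, -1, -3; Σd² = 68
ρ = 1 − 6Σd² / [n(n²−1)] = 1 − 6×68 / (6×35) = 1 − 408/210 ≈ -0.943

-0.943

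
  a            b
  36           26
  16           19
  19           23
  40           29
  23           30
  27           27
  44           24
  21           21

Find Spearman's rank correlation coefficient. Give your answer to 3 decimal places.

Rank a: 6, 1, 2, 7, 4, 5, 8, 3
Rank b: 5, 1, 3, 7, 8, 6, 4, 2
d = rank(a) − rank(b): 1, 0, -1, 0, -4, -1, 4, 1; Σd² = 36
ρ = 1 − 6Σd² / [n(n²−1)] = 1 − 6×36 / (8×63) = 1 − 216/504 ≈ 0.571

0.571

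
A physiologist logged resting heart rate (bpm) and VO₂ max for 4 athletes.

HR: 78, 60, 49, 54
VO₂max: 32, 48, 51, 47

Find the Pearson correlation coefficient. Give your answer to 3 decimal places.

-0.964

n = 4, Σx = 241, Σy = 178, Σx² = 15001, Σy² = 8138, Σxy = 10413
nΣxy − ΣxΣy = 41652 − 42898 = -1246
nΣx² − (Σx)² = 60004 − 58081 = 1923; nΣy² − (Σy)² = 32552 − 31684 = 868
r = -1246 / √(1923 × 868) = -1246 / 1291.9613 ≈ -0.964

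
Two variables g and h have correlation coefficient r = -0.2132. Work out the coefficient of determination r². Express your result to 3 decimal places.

0.045

r² = (-0.2132)² = 0.045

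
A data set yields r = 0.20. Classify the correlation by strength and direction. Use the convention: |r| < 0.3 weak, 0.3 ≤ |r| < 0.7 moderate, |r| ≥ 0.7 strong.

weak positive

r = 0.20 > 0 so the relationship is positive.
|r| = 0.20, which falls in the weak range.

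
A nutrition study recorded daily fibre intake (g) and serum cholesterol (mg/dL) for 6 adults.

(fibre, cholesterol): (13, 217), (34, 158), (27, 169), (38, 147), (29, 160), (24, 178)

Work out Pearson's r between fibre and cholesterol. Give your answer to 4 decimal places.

-0.9751

n = 6, Σx = 165, Σy = 1029, Σx² = 4915, Σy² = 179507, Σxy = 27254
nΣxy − ΣxΣy = 163524 − 169785 = -6261
nΣx² − (Σx)² = 29490 − 27225 = 2265; nΣy² − (Σy)² = 1077042 − 1058841 = 18201
r = -6261 / √(2265 × 18201) = -6261 / 6420.6904 ≈ -0.9751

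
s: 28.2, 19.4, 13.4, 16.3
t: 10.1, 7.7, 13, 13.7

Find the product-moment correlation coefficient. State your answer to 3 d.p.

-0.532

n = 4, Σs = 77.3, Σt = 44.5, Σs² = 1616.85, Σt² = 517.99, Σst = 831.71
nΣst − ΣsΣt = 3326.84 − 3439.85 = -113.01
nΣs² − (Σs)² = 6467.4 − 5975.29 = 492.11; nΣt² − (Σt)² = 2071.96 − 1980.25 = 91.71
r = -113.01 / √(492.11 × 91.71) = -113.01 / 212.4415 ≈ -0.532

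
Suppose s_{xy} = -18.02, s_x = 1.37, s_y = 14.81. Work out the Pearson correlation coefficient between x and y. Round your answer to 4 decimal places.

r = Cov(x,y) / (s_x · s_y) = -18.02 / (1.37 × 14.81)
  = -18.02 / 20.2897 ≈ -0.8881

-0.8881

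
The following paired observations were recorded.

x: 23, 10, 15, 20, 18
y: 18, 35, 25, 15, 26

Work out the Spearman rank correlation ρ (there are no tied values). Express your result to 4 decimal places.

Rank x: 5, 1, 2, 4, 3
Rank y: 2, 5, 3, 1, 4
d = rank(x) − rank(y): 3, -4, -1, 3, -1; Σd² = 36
ρ = 1 − 6Σd² / [n(n²−1)] = 1 − 6×36 / (5×24) = 1 − 216/120 ≈ -0.8000

-0.8000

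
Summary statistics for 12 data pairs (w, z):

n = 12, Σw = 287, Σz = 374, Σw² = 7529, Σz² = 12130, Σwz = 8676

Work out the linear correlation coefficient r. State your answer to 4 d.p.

r = (nΣwz − ΣwΣz) / √[(nΣw² − (Σw)²)(nΣz² − (Σz)²)]
Numerator: 12×8676 − 287×374 = -3226
Denominator: √[(90348 − 82369)(145560 − 139876)] = √[7979 × 5684] = 6734.4366
r = -3226 / 6734.4366 ≈ -0.4790

-0.4790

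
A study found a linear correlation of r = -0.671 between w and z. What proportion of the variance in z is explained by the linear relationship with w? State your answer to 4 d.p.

r² = (-0.671)² = 0.4502

0.4502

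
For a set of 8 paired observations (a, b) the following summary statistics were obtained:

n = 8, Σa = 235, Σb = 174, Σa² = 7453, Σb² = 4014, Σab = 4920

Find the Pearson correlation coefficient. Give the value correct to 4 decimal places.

-0.5384

r = (nΣab − ΣaΣb) / √[(nΣa² − (Σa)²)(nΣb² − (Σb)²)]
Numerator: 8×4920 − 235×174 = -1530
Denominator: √[(59624 − 55225)(32112 − 30276)] = √[4399 × 1836] = 2841.9296
r = -1530 / 2841.9296 ≈ -0.5384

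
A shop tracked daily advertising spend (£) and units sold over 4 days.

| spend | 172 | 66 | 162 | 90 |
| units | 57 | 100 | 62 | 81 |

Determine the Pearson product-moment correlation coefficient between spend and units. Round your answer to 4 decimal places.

n = 4, Σx = 490, Σy = 300, Σx² = 68284, Σy² = 23654, Σxy = 33738
nΣxy − ΣxΣy = 134952 − 147000 = -12048
nΣx² − (Σx)² = 273136 − 240100 = 33036; nΣy² − (Σy)² = 94616 − 90000 = 4616
r = -12048 / √(33036 × 4616) = -12048 / 12348.8532 ≈ -0.9756

-0.9756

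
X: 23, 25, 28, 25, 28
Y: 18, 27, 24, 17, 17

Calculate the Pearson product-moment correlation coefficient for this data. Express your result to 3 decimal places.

0.115

n = 5, ΣX = 129, ΣY = 103, ΣX² = 3347, ΣY² = 2207, ΣXY = 2662
nΣXY − ΣXΣY = 13310 − 13287 = 23
nΣX² − (ΣX)² = 16735 − 16641 = 94; nΣY² − (ΣY)² = 11035 − 10609 = 426
r = 23 / √(94 × 426) = 23 / 200.1100 ≈ 0.115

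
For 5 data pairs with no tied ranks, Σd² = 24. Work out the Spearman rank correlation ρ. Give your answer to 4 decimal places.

-0.2000

ρ = 1 − 6Σd² / [n(n²−1)] = 1 − 6×24 / (5×24)
  = 1 − 144/120 = 1 − 1.20000 ≈ -0.2000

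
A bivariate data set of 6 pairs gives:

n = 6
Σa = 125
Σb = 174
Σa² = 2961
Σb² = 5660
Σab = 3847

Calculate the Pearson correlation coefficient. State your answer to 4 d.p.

0.4743

r = (nΣab − ΣaΣb) / √[(nΣa² − (Σa)²)(nΣb² − (Σb)²)]
Numerator: 6×3847 − 125×174 = 1332
Denominator: √[(17766 − 15625)(33960 − 30276)] = √[2141 × 3684] = 2808.4594
r = 1332 / 2808.4594 ≈ 0.4743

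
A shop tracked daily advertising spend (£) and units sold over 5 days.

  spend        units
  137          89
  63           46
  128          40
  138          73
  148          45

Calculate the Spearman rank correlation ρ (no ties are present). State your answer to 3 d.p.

0.100

Rank spend: 3, 1, 2, 4, 5
Rank units: 5, 3, 1, 4, 2
d = rank(spend) − rank(units): -2, -2, 1, 0, 3; Σd² = 18
ρ = 1 − 6Σd² / [n(n²−1)] = 1 − 6×18 / (5×24) = 1 − 108/120 ≈ 0.100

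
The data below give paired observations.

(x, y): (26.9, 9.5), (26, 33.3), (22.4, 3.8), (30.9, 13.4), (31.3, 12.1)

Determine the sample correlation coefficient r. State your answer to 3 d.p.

0.100

n = 5, Σx = 137.5, Σy = 72.1, Σx² = 3835.87, Σy² = 1539.55, Σxy = 1999.26
nΣxy − ΣxΣy = 9996.3 − 9913.75 = 82.55
nΣx² − (Σx)² = 19179.35 − 18906.25 = 273.1; nΣy² − (Σy)² = 7697.75 − 5198.41 = 2499.34
r = 82.55 / √(273.1 × 2499.34) = 82.55 / 826.1778 ≈ 0.100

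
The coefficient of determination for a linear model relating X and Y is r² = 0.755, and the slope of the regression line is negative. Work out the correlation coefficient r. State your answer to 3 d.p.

|r| = √0.755 = 0.869
The association is negative, so r = −0.869.

-0.869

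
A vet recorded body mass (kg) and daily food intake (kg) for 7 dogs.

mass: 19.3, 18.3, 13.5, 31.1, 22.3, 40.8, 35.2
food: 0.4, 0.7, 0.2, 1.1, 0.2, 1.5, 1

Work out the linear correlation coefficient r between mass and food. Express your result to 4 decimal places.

n = 7, Σx = 180.5, Σy = 5.1, Σx² = 5257.81, Σy² = 5.19, Σxy = 158.3
nΣxy − ΣxΣy = 1108.1 − 920.55 = 187.55
nΣx² − (Σx)² = 36804.67 − 32580.25 = 4224.42; nΣy² − (Σy)² = 36.33 − 26.01 = 10.32
r = 187.55 / √(4224.42 × 10.32) = 187.55 / 208.7966 ≈ 0.8982

0.8982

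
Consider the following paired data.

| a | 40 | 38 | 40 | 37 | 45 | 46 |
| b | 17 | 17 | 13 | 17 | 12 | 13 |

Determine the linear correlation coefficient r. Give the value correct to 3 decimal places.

-0.813

n = 6, Σa = 246, Σb = 89, Σa² = 10154, Σb² = 1349, Σab = 3613
nΣab − ΣaΣb = 21678 − 21894 = -216
nΣa² − (Σa)² = 60924 − 60516 = 408; nΣb² − (Σb)² = 8094 − 7921 = 173
r = -216 / √(408 × 173) = -216 / 265.6765 ≈ -0.813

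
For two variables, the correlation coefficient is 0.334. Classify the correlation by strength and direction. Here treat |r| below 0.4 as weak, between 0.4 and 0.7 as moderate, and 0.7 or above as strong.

r = 0.334 > 0 so the relationship is positive.
|r| = 0.334, which falls in the weak range.

weak positive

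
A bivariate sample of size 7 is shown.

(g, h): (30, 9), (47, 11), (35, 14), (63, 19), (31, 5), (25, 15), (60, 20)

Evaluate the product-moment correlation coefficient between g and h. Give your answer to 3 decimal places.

0.688

n = 7, Σg = 291, Σh = 93, Σg² = 13489, Σh² = 1409, Σgh = 4204
nΣgh − ΣgΣh = 29428 − 27063 = 2365
nΣg² − (Σg)² = 94423 − 84681 = 9742; nΣh² − (Σh)² = 9863 − 8649 = 1214
r = 2365 / √(9742 × 1214) = 2365 / 3439.0097 ≈ 0.688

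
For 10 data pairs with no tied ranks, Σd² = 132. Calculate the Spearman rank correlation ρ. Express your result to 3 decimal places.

0.200

ρ = 1 − 6Σd² / [n(n²−1)] = 1 − 6×132 / (10×99)
  = 1 − 792/990 = 1 − 0.8000 ≈ 0.200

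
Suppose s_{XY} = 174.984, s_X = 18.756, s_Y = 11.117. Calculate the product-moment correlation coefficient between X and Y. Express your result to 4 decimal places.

0.8392

r = Cov(X,Y) / (s_X · s_Y) = 174.984 / (18.756 × 11.117)
  = 174.984 / 208.5105 ≈ 0.8392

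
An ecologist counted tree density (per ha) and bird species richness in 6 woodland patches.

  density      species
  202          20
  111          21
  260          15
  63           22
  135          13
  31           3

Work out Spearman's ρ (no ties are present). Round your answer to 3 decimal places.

Rank density: 5, 3, 6, 2, 4, 1
Rank species: 4, 5, 3, 6, 2, 1
d = rank(density) − rank(species): 1, -2, 3, -4, 2, 0; Σd² = 34
ρ = 1 − 6Σd² / [n(n²−1)] = 1 − 6×34 / (6×35) = 1 − 204/210 ≈ 0.029

0.029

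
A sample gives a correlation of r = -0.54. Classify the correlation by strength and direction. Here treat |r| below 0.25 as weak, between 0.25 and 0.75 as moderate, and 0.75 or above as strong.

r = -0.54 < 0 so the relationship is negative.
|r| = 0.54, which falls in the moderate range.

moderate negative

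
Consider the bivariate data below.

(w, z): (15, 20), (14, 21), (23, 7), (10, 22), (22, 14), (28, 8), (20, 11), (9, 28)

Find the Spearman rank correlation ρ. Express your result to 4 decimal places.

-0.9524

Rank w: 4, 3, 7, 2, 6, 8, 5, 1
Rank z: 5, 6, 1, 7, 4, 2, 3, 8
d = rank(w) − rank(z): -1, -3, 6, -5, 2, 6, 2, -7; Σd² = 164
ρ = 1 − 6Σd² / [n(n²−1)] = 1 − 6×164 / (8×63) = 1 − 984/504 ≈ -0.9524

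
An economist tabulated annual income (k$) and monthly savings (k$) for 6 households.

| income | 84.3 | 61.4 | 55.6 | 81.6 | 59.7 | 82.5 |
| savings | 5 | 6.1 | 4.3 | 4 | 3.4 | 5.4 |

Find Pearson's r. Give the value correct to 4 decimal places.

0.1837

n = 6, Σx = 425.1, Σy = 28.2, Σx² = 30996.71, Σy² = 137.42, Σxy = 2010
nΣxy − ΣxΣy = 12060 − 11987.82 = 72.18
nΣx² − (Σx)² = 185980.26 − 180710.01 = 5270.25; nΣy² − (Σy)² = 824.52 − 795.24 = 29.28
r = 72.18 / √(5270.25 × 29.28) = 72.18 / 392.8268 ≈ 0.1837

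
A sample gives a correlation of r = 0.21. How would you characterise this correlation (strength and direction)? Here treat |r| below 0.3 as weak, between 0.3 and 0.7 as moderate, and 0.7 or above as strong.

r = 0.21 > 0 so the relationship is positive.
|r| = 0.21, which falls in the weak range.

weak positive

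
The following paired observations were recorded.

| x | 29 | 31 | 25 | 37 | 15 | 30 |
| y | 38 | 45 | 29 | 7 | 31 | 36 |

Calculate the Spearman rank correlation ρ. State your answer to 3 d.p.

0.029

Rank x: 3, 5, 2, 6, 1, 4
Rank y: 5, 6, 2, 1, 3, 4
d = rank(x) − rank(y): -2, -1, 0, 5, -2, 0; Σd² = 34
ρ = 1 − 6Σd² / [n(n²−1)] = 1 − 6×34 / (6×35) = 1 − 204/210 ≈ 0.029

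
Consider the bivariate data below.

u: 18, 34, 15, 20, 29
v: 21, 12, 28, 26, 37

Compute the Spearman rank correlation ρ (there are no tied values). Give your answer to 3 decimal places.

-0.300

Rank u: 2, 5, 1, 3, 4
Rank v: 2, 1, 4, 3, 5
d = rank(u) − rank(v): 0, 4, -3, 0, -1; Σd² = 26
ρ = 1 − 6Σd² / [n(n²−1)] = 1 − 6×26 / (5×24) = 1 − 156/120 ≈ -0.300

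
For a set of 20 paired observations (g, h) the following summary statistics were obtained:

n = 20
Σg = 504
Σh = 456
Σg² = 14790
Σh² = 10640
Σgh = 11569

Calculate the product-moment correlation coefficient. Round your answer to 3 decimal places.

0.109

r = (nΣgh − ΣgΣh) / √[(nΣg² − (Σg)²)(nΣh² − (Σh)²)]
Numerator: 20×11569 − 504×456 = 1556
Denominator: √[(295800 − 254016)(212800 − 207936)] = √[41784 × 4864] = 14256.1347
r = 1556 / 14256.1347 ≈ 0.109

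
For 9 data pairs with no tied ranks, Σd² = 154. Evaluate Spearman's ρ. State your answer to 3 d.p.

ρ = 1 − 6Σd² / [n(n²−1)] = 1 − 6×154 / (9×80)
  = 1 − 924/720 = 1 − 1.2833 ≈ -0.283

-0.283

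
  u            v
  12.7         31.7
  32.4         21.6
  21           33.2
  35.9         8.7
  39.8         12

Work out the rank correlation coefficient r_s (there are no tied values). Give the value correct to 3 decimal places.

Rank u: 1, 3, 2, 4, 5
Rank v: 4, 3, 5, 1, 2
d = rank(u) − rank(v): -3, 0, -3, 3, 3; Σd² = 36
ρ = 1 − 6Σd² / [n(n²−1)] = 1 − 6×36 / (5×24) = 1 − 216/120 ≈ -0.800

-0.800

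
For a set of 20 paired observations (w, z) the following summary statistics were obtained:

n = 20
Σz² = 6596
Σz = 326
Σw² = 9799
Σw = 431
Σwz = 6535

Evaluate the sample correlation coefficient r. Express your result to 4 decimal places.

r = (nΣwz − ΣwΣz) / √[(nΣw² − (Σw)²)(nΣz² − (Σz)²)]
Numerator: 20×6535 − 431×326 = -9806
Denominator: √[(195980 − 185761)(131920 − 106276)] = √[10219 × 25644] = 16188.1449
r = -9806 / 16188.1449 ≈ -0.6058

-0.6058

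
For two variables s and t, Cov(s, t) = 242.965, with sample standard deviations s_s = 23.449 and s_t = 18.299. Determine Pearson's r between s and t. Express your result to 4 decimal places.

r = Cov(s,t) / (s_s · s_t) = 242.965 / (23.449 × 18.299)
  = 242.965 / 429.0933 ≈ 0.5662

0.5662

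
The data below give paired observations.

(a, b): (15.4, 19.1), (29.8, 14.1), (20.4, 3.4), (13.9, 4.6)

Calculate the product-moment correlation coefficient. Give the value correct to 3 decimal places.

0.176

n = 4, Σa = 79.5, Σb = 41.2, Σa² = 1734.57, Σb² = 596.34, Σab = 847.62
nΣab − ΣaΣb = 3390.48 − 3275.4 = 115.08
nΣa² − (Σa)² = 6938.28 − 6320.25 = 618.03; nΣb² − (Σb)² = 2385.36 − 1697.44 = 687.92
r = 115.08 / √(618.03 × 687.92) = 115.08 / 652.0393 ≈ 0.176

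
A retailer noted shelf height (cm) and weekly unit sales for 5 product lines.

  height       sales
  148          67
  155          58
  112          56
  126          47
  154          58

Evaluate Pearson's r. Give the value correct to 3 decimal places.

n = 5, Σx = 695, Σy = 286, Σx² = 98065, Σy² = 16562, Σxy = 40032
nΣxy − ΣxΣy = 200160 − 198770 = 1390
nΣx² − (Σx)² = 490325 − 483025 = 7300; nΣy² − (Σy)² = 82810 − 81796 = 1014
r = 1390 / √(7300 × 1014) = 1390 / 2720.6984 ≈ 0.511

0.511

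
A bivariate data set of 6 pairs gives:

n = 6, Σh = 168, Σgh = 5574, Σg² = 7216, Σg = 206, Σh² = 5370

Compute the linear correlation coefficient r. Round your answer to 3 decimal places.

r = (nΣgh − ΣgΣh) / √[(nΣg² − (Σg)²)(nΣh² − (Σh)²)]
Numerator: 6×5574 − 206×168 = -1164
Denominator: √[(43296 − 42436)(32220 − 28224)] = √[860 × 3996] = 1853.7961
r = -1164 / 1853.7961 ≈ -0.628

-0.628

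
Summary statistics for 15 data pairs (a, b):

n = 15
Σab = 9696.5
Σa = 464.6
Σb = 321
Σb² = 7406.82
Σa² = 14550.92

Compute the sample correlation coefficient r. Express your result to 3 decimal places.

-0.837

r = (nΣab − ΣaΣb) / √[(nΣa² − (Σa)²)(nΣb² − (Σb)²)]
Numerator: 15×9696.5 − 464.6×321 = -3689.1
Denominator: √[(218263.8 − 215853.16)(111102.3 − 103041)] = √[2410.64 × 8061.3] = 4408.2754
r = -3689.1 / 4408.2754 ≈ -0.837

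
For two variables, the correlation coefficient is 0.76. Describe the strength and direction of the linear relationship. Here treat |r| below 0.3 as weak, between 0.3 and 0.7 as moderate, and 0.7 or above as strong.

strong positive

r = 0.76 > 0 so the relationship is positive.
|r| = 0.76, which falls in the strong range.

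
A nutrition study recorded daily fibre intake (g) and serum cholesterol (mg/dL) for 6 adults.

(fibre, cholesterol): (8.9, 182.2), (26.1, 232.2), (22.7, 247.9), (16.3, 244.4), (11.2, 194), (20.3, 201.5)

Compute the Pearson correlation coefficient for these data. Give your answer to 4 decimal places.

0.7040

n = 6, Σx = 105.5, Σy = 1302.2, Σx² = 2078.93, Σy² = 286537.7, Σxy = 23556.3
nΣxy − ΣxΣy = 141337.8 − 137382.1 = 3955.7
nΣx² − (Σx)² = 12473.58 − 11130.25 = 1343.33; nΣy² − (Σy)² = 1719226.2 − 1695724.84 = 23501.36
r = 3955.7 / √(1343.33 × 23501.36) = 3955.7 / 5618.7260 ≈ 0.7040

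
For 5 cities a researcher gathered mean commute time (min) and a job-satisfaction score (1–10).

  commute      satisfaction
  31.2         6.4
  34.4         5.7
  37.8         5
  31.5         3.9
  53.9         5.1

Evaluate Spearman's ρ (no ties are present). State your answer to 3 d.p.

Rank commute: 1, 3, 4, 2, 5
Rank satisfaction: 5, 4, 2, 1, 3
d = rank(commute) − rank(satisfaction): -4, -1, 2, 1, 2; Σd² = 26
ρ = 1 − 6Σd² / [n(n²−1)] = 1 − 6×26 / (5×24) = 1 − 156/120 ≈ -0.300

-0.300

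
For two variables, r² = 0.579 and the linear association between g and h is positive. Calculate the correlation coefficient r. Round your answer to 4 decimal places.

0.7609

|r| = √0.579 = 0.7609
The association is positive, so r = 0.7609.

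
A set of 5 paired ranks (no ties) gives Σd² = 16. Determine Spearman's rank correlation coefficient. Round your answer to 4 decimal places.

0.2000

ρ = 1 − 6Σd² / [n(n²−1)] = 1 − 6×16 / (5×24)
  = 1 − 96/120 = 1 − 0.80000 ≈ 0.2000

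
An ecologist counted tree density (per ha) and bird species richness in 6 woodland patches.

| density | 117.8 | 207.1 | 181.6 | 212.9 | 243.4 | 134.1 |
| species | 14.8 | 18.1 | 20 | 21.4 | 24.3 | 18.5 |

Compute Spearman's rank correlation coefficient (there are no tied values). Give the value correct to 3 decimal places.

0.829

Rank density: 1, 4, 3, 5, 6, 2
Rank species: 1, 2, 4, 5, 6, 3
d = rank(density) − rank(species): 0, 2, -1, 0, 0, -1; Σd² = 6
ρ = 1 − 6Σd² / [n(n²−1)] = 1 − 6×6 / (6×35) = 1 − 36/210 ≈ 0.829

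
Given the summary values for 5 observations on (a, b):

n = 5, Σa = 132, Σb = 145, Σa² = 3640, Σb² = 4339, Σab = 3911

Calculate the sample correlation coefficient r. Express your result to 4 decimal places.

r = (nΣab − ΣaΣb) / √[(nΣa² − (Σa)²)(nΣb² − (Σb)²)]
Numerator: 5×3911 − 132×145 = 415
Denominator: √[(18200 − 17424)(21695 − 21025)] = √[776 × 670] = 721.0548
r = 415 / 721.0548 ≈ 0.5755

0.5755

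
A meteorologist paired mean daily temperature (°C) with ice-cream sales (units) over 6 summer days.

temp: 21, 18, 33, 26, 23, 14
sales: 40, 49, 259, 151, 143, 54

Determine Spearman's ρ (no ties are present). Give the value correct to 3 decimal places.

Rank temp: 3, 2, 6, 5, 4, 1
Rank sales: 1, 2, 6, 5, 4, 3
d = rank(temp) − rank(sales): 2, 0, 0, 0, 0, -2; Σd² = 8
ρ = 1 − 6Σd² / [n(n²−1)] = 1 − 6×8 / (6×35) = 1 − 48/210 ≈ 0.771

0.771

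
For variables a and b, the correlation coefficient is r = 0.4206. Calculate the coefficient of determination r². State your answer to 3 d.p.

0.177

r² = (0.4206)² = 0.177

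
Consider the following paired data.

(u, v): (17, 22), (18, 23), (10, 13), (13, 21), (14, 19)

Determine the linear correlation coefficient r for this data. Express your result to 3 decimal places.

n = 5, Σu = 72, Σv = 98, Σu² = 1078, Σv² = 1984, Σuv = 1457
nΣuv − ΣuΣv = 7285 − 7056 = 229
nΣu² − (Σu)² = 5390 − 5184 = 206; nΣv² − (Σv)² = 9920 − 9604 = 316
r = 229 / √(206 × 316) = 229 / 255.1392 ≈ 0.898

0.898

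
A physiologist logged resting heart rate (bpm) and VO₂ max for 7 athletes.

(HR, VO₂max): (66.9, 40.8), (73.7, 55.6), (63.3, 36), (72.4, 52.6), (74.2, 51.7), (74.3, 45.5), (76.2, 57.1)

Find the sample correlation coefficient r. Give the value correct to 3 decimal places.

n = 7, Σx = 501, Σy = 339.3, Σx² = 35988.52, Σy² = 16822.31, Σxy = 24482.09
nΣxy − ΣxΣy = 171374.63 − 169989.3 = 1385.33
nΣx² − (Σx)² = 251919.64 − 251001 = 918.64; nΣy² − (Σy)² = 117756.17 − 115124.49 = 2631.68
r = 1385.33 / √(918.64 × 2631.68) = 1385.33 / 1554.8526 ≈ 0.891

0.891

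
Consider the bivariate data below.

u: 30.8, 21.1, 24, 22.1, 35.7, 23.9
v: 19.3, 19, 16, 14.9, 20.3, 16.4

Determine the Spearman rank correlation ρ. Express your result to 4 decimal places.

Rank u: 5, 1, 4, 2, 6, 3
Rank v: 5, 4, 2, 1, 6, 3
d = rank(u) − rank(v): 0, -3, 2, 1, 0, 0; Σd² = 14
ρ = 1 − 6Σd² / [n(n²−1)] = 1 − 6×14 / (6×35) = 1 − 84/210 ≈ 0.6000

0.6000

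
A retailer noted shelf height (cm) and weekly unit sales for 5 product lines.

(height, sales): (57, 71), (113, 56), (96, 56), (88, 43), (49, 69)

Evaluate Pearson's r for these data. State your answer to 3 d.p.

n = 5, Σx = 403, Σy = 295, Σx² = 35379, Σy² = 17923, Σxy = 22916
nΣxy − ΣxΣy = 114580 − 118885 = -4305
nΣx² − (Σx)² = 176895 − 162409 = 14486; nΣy² − (Σy)² = 89615 − 87025 = 2590
r = -4305 / √(14486 × 2590) = -4305 / 6125.2543 ≈ -0.703

-0.703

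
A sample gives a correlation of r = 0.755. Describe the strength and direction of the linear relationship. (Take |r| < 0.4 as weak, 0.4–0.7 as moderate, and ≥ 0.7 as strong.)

r = 0.755 > 0 so the relationship is positive.
|r| = 0.755, which falls in the strong range.

strong positive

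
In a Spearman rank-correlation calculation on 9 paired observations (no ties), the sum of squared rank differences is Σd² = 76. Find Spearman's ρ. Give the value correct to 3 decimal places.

ρ = 1 − 6Σd² / [n(n²−1)] = 1 − 6×76 / (9×80)
  = 1 − 456/720 = 1 − 0.6333 ≈ 0.367

0.367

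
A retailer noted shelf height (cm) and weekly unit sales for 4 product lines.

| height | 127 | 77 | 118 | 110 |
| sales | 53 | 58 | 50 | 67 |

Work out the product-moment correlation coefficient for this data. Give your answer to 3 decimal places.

n = 4, Σx = 432, Σy = 228, Σx² = 48082, Σy² = 13162, Σxy = 24467
nΣxy − ΣxΣy = 97868 − 98496 = -628
nΣx² − (Σx)² = 192328 − 186624 = 5704; nΣy² − (Σy)² = 52648 − 51984 = 664
r = -628 / √(5704 × 664) = -628 / 1946.1387 ≈ -0.323

-0.323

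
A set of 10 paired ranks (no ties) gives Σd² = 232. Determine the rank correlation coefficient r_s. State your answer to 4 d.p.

ρ = 1 − 6Σd² / [n(n²−1)] = 1 − 6×232 / (10×99)
  = 1 − 1392/990 = 1 − 1.40606 ≈ -0.4061

-0.4061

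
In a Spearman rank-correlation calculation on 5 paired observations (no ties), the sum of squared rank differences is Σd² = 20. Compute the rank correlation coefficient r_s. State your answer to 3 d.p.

0.000

ρ = 1 − 6Σd² / [n(n²−1)] = 1 − 6×20 / (5×24)
  = 1 − 120/120 = 1 − 1.0000 ≈ 0.000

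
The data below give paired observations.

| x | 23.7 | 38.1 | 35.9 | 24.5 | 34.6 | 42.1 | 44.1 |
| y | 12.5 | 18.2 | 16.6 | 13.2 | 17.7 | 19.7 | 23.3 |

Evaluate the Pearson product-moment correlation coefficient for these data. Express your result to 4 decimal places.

0.9608

n = 7, Σx = 243, Σy = 121.2, Σx² = 8816.74, Σy² = 2181.56, Σxy = 4378.33
nΣxy − ΣxΣy = 30648.31 − 29451.6 = 1196.71
nΣx² − (Σx)² = 61717.18 − 59049 = 2668.18; nΣy² − (Σy)² = 15270.92 − 14689.44 = 581.48
r = 1196.71 / √(2668.18 × 581.48) = 1196.71 / 1245.5895 ≈ 0.9608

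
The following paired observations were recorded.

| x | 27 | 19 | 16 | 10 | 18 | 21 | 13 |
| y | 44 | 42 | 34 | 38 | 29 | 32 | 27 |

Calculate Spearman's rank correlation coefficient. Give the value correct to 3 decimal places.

0.429

Rank x: 7, 5, 3, 1, 4, 6, 2
Rank y: 7, 6, 4, 5, 2, 3, 1
d = rank(x) − rank(y): 0, -1, -1, -4, 2, 3, 1; Σd² = 32
ρ = 1 − 6Σd² / [n(n²−1)] = 1 − 6×32 / (7×48) = 1 − 192/336 ≈ 0.429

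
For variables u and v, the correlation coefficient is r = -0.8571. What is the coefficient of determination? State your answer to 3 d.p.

0.735

r² = (-0.8571)² = 0.735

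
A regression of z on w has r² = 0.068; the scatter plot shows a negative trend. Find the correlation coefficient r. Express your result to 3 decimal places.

|r| = √0.068 = 0.261
The association is negative, so r = −0.261.

-0.261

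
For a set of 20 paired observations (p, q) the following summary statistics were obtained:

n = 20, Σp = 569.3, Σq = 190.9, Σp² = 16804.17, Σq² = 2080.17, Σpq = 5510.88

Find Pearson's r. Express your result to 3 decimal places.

r = (nΣpq − ΣpΣq) / √[(nΣp² − (Σp)²)(nΣq² − (Σq)²)]
Numerator: 20×5510.88 − 569.3×190.9 = 1538.23
Denominator: √[(336083.4 − 324102.49)(41603.4 − 36442.81)] = √[11980.91 × 5160.59] = 7863.1142
r = 1538.23 / 7863.1142 ≈ 0.196

0.196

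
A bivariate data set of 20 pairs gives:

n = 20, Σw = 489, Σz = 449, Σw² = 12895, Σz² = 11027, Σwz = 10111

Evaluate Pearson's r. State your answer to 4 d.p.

r = (nΣwz − ΣwΣz) / √[(nΣw² − (Σw)²)(nΣz² − (Σz)²)]
Numerator: 20×10111 − 489×449 = -17341
Denominator: √[(257900 − 239121)(220540 − 201601)] = √[18779 × 18939] = 18858.8303
r = -17341 / 18858.8303 ≈ -0.9195

-0.9195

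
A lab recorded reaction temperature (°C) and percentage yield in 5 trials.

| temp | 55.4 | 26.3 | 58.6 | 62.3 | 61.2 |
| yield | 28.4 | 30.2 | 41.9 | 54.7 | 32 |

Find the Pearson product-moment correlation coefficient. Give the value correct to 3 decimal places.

n = 5, Σx = 263.8, Σy = 187.2, Σx² = 14821.54, Σy² = 7490.3, Σxy = 10189.17
nΣxy − ΣxΣy = 50945.85 − 49383.36 = 1562.49
nΣx² − (Σx)² = 74107.7 − 69590.44 = 4517.26; nΣy² − (Σy)² = 37451.5 − 35043.84 = 2407.66
r = 1562.49 / √(4517.26 × 2407.66) = 1562.49 / 3297.8821 ≈ 0.474

0.474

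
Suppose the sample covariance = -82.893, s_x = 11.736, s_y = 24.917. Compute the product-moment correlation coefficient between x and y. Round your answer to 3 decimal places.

r = Cov(x,y) / (s_x · s_y) = -82.893 / (11.736 × 24.917)
  = -82.893 / 292.4259 ≈ -0.283

-0.283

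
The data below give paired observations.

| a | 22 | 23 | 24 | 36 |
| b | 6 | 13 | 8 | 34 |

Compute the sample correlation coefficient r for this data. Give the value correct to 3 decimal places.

n = 4, Σa = 105, Σb = 61, Σa² = 2885, Σb² = 1425, Σab = 1847
nΣab − ΣaΣb = 7388 − 6405 = 983
nΣa² − (Σa)² = 11540 − 11025 = 515; nΣb² − (Σb)² = 5700 − 3721 = 1979
r = 983 / √(515 × 1979) = 983 / 1009.5469 ≈ 0.974

0.974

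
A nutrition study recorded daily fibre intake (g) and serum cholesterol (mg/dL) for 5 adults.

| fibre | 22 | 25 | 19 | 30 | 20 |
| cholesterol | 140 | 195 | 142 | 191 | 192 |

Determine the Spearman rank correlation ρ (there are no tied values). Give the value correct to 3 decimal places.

0.300

Rank fibre: 3, 4, 1, 5, 2
Rank cholesterol: 1, 5, 2, 3, 4
d = rank(fibre) − rank(cholesterol): 2, -1, -1, 2, -2; Σd² = 14
ρ = 1 − 6Σd² / [n(n²−1)] = 1 − 6×14 / (5×24) = 1 − 84/120 ≈ 0.300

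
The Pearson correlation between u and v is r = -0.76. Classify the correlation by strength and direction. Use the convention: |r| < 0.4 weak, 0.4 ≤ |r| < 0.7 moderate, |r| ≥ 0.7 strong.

strong negative

r = -0.76 < 0 so the relationship is negative.
|r| = 0.76, which falls in the strong range.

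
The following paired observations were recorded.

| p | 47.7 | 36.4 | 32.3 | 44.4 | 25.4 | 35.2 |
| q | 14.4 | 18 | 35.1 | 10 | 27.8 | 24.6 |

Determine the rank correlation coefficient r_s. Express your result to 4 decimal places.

-0.8857

Rank p: 6, 4, 2, 5, 1, 3
Rank q: 2, 3, 6, 1, 5, 4
d = rank(p) − rank(q): 4, 1, -4, 4, -4, -1; Σd² = 66
ρ = 1 − 6Σd² / [n(n²−1)] = 1 − 6×66 / (6×35) = 1 − 396/210 ≈ -0.8857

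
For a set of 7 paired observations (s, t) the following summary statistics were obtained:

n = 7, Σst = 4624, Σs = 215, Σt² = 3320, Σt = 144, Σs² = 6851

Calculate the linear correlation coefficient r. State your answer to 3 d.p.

r = (nΣst − ΣsΣt) / √[(nΣs² − (Σs)²)(nΣt² − (Σt)²)]
Numerator: 7×4624 − 215×144 = 1408
Denominator: √[(47957 − 46225)(23240 − 20736)] = √[1732 × 2504] = 2082.5292
r = 1408 / 2082.5292 ≈ 0.676

0.676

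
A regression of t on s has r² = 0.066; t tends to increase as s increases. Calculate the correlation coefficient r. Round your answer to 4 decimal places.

|r| = √0.066 = 0.2569
The association is positive, so r = 0.2569.

0.2569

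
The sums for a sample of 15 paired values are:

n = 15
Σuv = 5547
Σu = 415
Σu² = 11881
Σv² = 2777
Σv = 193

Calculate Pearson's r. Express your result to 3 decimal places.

0.605

r = (nΣuv − ΣuΣv) / √[(nΣu² − (Σu)²)(nΣv² − (Σv)²)]
Numerator: 15×5547 − 415×193 = 3110
Denominator: √[(178215 − 172225)(41655 − 37249)] = √[5990 × 4406] = 5137.3086
r = 3110 / 5137.3086 ≈ 0.605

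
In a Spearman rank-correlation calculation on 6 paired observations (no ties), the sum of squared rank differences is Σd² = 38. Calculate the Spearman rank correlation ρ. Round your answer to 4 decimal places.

ρ = 1 − 6Σd² / [n(n²−1)] = 1 − 6×38 / (6×35)
  = 1 − 228/210 = 1 − 1.08571 ≈ -0.0857

-0.0857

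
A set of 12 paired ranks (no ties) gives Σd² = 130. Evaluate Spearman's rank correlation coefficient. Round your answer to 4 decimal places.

ρ = 1 − 6Σd² / [n(n²−1)] = 1 − 6×130 / (12×143)
  = 1 − 780/1716 = 1 − 0.45455 ≈ 0.5455

0.5455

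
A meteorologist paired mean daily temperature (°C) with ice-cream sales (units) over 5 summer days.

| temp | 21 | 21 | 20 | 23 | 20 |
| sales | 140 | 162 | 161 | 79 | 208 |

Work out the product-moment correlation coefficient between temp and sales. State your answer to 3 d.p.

n = 5, Σx = 105, Σy = 750, Σx² = 2211, Σy² = 121270, Σxy = 15539
nΣxy − ΣxΣy = 77695 − 78750 = -1055
nΣx² − (Σx)² = 11055 − 11025 = 30; nΣy² − (Σy)² = 606350 − 562500 = 43850
r = -1055 / √(30 × 43850) = -1055 / 1146.9525 ≈ -0.920

-0.920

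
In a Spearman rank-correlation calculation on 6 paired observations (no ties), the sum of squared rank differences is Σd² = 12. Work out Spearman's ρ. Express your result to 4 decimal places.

0.6571

ρ = 1 − 6Σd² / [n(n²−1)] = 1 − 6×12 / (6×35)
  = 1 − 72/210 = 1 − 0.34286 ≈ 0.6571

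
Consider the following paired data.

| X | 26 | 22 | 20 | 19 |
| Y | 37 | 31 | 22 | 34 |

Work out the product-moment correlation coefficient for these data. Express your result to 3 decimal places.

n = 4, ΣX = 87, ΣY = 124, ΣX² = 1921, ΣY² = 3970, ΣXY = 2730
nΣXY − ΣXΣY = 10920 − 10788 = 132
nΣX² − (ΣX)² = 7684 − 7569 = 115; nΣY² − (ΣY)² = 15880 − 15376 = 504
r = 132 / √(115 × 504) = 132 / 240.7488 ≈ 0.548

0.548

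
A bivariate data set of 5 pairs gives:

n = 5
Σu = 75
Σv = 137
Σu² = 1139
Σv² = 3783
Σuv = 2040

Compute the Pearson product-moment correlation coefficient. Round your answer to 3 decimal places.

r = (nΣuv − ΣuΣv) / √[(nΣu² − (Σu)²)(nΣv² − (Σv)²)]
Numerator: 5×2040 − 75×137 = -75
Denominator: √[(5695 − 5625)(18915 − 18769)] = √[70 × 146] = 101.0940
r = -75 / 101.0940 ≈ -0.742

-0.742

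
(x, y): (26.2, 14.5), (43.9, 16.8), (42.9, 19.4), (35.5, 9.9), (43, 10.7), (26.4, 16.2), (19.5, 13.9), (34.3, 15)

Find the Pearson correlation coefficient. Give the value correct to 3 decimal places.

n = 8, Σx = 271.7, Σy = 116.4, Σx² = 9817.01, Σy² = 1762, Σxy = 3974.46
nΣxy − ΣxΣy = 31795.68 − 31625.88 = 169.8
nΣx² − (Σx)² = 78536.08 − 73820.89 = 4715.19; nΣy² − (Σy)² = 14096 − 13548.96 = 547.04
r = 169.8 / √(4715.19 × 547.04) = 169.8 / 1606.0503 ≈ 0.106

0.106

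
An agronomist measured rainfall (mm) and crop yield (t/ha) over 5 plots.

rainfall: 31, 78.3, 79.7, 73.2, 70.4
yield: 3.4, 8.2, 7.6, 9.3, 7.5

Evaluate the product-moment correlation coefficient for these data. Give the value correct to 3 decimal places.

0.923

n = 5, Σx = 332.6, Σy = 36, Σx² = 23758.38, Σy² = 279.3, Σxy = 2561.94
nΣxy − ΣxΣy = 12809.7 − 11973.6 = 836.1
nΣx² − (Σx)² = 118791.9 − 110622.76 = 8169.14; nΣy² − (Σy)² = 1396.5 − 1296 = 100.5
r = 836.1 / √(8169.14 × 100.5) = 836.1 / 906.0897 ≈ 0.923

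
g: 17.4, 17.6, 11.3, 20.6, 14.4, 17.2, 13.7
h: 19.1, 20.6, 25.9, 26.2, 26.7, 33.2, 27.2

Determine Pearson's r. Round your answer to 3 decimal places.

n = 7, Σg = 112.2, Σh = 178.9, Σg² = 1855.46, Σh² = 4701.39, Σgh = 2855.45
nΣgh − ΣgΣh = 19988.15 − 20072.58 = -84.43
nΣg² − (Σg)² = 12988.22 − 12588.84 = 399.38; nΣh² − (Σh)² = 32909.73 − 32005.21 = 904.52
r = -84.43 / √(399.38 × 904.52) = -84.43 / 601.0384 ≈ -0.140

-0.140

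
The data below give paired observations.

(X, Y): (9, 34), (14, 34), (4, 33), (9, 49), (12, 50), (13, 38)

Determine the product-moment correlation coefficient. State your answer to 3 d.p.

0.205

n = 6, ΣX = 61, ΣY = 238, ΣX² = 687, ΣY² = 9746, ΣXY = 2449
nΣXY − ΣXΣY = 14694 − 14518 = 176
nΣX² − (ΣX)² = 4122 − 3721 = 401; nΣY² − (ΣY)² = 58476 − 56644 = 1832
r = 176 / √(401 × 1832) = 176 / 857.1068 ≈ 0.205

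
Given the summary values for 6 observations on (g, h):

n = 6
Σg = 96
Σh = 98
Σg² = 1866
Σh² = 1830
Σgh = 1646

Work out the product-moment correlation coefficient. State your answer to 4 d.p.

r = (nΣgh − ΣgΣh) / √[(nΣg² − (Σg)²)(nΣh² − (Σh)²)]
Numerator: 6×1646 − 96×98 = 468
Denominator: √[(11196 − 9216)(10980 − 9604)] = √[1980 × 1376] = 1650.5999
r = 468 / 1650.5999 ≈ 0.2835

0.2835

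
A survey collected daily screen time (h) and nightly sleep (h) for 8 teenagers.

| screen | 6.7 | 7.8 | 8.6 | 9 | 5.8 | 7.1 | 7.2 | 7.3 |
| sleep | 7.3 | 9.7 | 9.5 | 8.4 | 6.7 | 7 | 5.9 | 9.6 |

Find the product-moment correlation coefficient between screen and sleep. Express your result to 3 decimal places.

n = 8, Σx = 59.5, Σy = 64.1, Σx² = 449.87, Σy² = 529.05, Σxy = 482.99
nΣxy − ΣxΣy = 3863.92 − 3813.95 = 49.97
nΣx² − (Σx)² = 3598.96 − 3540.25 = 58.71; nΣy² − (Σy)² = 4232.4 − 4108.81 = 123.59
r = 49.97 / √(58.71 × 123.59) = 49.97 / 85.1820 ≈ 0.587

0.587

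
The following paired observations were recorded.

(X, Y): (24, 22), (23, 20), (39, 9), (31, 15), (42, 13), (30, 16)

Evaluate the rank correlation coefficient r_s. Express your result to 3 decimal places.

-0.886

Rank X: 2, 1, 5, 4, 6, 3
Rank Y: 6, 5, 1, 3, 2, 4
d = rank(X) − rank(Y): -4, -4, 4, 1, 4, -1; Σd² = 66
ρ = 1 − 6Σd² / [n(n²−1)] = 1 − 6×66 / (6×35) = 1 − 396/210 ≈ -0.886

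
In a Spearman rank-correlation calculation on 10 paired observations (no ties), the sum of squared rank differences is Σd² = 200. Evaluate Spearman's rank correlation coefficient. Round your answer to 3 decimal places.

ρ = 1 − 6Σd² / [n(n²−1)] = 1 − 6×200 / (10×99)
  = 1 − 1200/990 = 1 − 1.2121 ≈ -0.212

-0.212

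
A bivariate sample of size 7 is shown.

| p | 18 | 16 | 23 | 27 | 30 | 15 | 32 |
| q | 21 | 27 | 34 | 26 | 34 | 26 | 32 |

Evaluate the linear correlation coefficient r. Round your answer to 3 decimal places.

0.634

n = 7, Σp = 161, Σq = 200, Σp² = 3987, Σq² = 5858, Σpq = 4728
nΣpq − ΣpΣq = 33096 − 32200 = 896
nΣp² − (Σp)² = 27909 − 25921 = 1988; nΣq² − (Σq)² = 41006 − 40000 = 1006
r = 896 / √(1988 × 1006) = 896 / 1414.1881 ≈ 0.634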